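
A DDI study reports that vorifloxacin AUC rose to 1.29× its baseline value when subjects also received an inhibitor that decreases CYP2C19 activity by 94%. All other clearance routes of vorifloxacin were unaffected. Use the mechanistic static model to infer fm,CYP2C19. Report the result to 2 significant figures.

0.24

Let fm be the CYP2C19 fraction. New clearance relative to baseline = fm × 0.06 + (1 − fm).
AUC ratio = 1 / (new CL fraction), so new CL fraction = 1 / 1.29 = 0.7752.
fm × 0.06 + 1 − fm = 0.7752  ⇒  fm × (0.06 − 1) = −0.2248  ⇒  fm = 0.24.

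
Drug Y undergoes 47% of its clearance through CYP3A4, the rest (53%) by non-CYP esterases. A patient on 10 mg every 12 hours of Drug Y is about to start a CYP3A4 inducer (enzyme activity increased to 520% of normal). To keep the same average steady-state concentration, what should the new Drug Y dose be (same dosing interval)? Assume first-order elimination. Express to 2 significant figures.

The CYP3A4 pathway (47% of clearance) rises to 5.2× activity: 0.47 × 5.2 = 2.444.
The remaining 53% of clearance is unaffected.
CL_new/CL_old = 2.444 + 0.53 = 2.974.
Css,avg = (dose rate)/CL, so holding Css fixed requires dose ∝ CL: 10 × 2.974 = 30 mg.

30 mg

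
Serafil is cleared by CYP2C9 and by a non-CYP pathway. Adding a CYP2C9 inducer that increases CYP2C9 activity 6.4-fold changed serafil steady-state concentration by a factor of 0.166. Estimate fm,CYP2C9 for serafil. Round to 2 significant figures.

CL'/CL = 1 / 0.166 = 6.024
6.4·fm + (1 − fm) = 6.024
fm = (6.024 − 1) / (6.4 − 1) = 0.93

0.93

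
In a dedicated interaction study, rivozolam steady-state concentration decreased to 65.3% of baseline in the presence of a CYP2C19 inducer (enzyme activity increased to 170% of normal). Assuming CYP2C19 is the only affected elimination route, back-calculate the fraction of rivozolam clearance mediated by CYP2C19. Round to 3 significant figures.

Call the CYP2C19 fraction fm. After the interaction, CL_new/CL_old = fm × 1.7 + (1 − fm).
Steady-state concentration ratio = 1 / (new CL fraction), so new CL fraction = 1 / 0.653 = 1.531.
fm × 1.7 + 1 − fm = 1.531  ⇒  fm × (1.7 − 1) = 0.5314  ⇒  fm = 0.759.

0.759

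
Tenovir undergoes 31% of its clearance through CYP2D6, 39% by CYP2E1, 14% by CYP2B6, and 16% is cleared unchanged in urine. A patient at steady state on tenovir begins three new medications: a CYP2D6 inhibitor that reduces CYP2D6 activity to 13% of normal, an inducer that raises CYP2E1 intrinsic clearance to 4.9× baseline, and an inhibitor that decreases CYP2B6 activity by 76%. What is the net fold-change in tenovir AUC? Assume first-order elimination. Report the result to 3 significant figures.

0.466

CYP2D6: 0.31 × 0.13 = 0.0403
CYP2E1: 0.39 × 4.9 = 1.911
CYP2B6: 0.14 × 0.24 = 0.0336
Other: 0.16 (unchanged)
New clearance relative to baseline: 0.0403 + 1.911 + 0.0336 + 0.16 = 2.1449.
AUC ∝ 1/CL: fold-change = 1 / 2.1449 = 0.466.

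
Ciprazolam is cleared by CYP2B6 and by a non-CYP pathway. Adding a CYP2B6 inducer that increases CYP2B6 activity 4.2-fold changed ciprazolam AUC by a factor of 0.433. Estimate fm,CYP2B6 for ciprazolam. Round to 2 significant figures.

0.41

Let x = fm,CYP2B6. Because AUC ∝ 1/CL, relative clearance rose to 1/0.433 = 2.309.
Setting x·4.2 + (1 − x) = 2.309 and solving: x = (2.309 − 1)/(4.2 − 1) = 0.41.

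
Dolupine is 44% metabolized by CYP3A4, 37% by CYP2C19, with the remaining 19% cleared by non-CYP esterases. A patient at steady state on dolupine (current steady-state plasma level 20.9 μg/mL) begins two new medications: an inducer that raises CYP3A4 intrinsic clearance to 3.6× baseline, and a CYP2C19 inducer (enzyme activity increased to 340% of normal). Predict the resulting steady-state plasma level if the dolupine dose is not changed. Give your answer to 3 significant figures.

The CYP3A4 pathway (44% of clearance) is boosted to 3.6× activity: 0.44 × 3.6 = 1.584.
The CYP2C19 pathway (37% of clearance) rises to 3.4× activity: 0.37 × 3.4 = 1.258.
Non-CYP routes (19%) are unchanged.
Relative clearance = 1.584 + 1.258 + 0.19 = 3.032.
Steady-state plasma level ∝ 1/CL: new value = 20.9 / 3.032 = 6.89 μg/mL.

6.89 μg/mL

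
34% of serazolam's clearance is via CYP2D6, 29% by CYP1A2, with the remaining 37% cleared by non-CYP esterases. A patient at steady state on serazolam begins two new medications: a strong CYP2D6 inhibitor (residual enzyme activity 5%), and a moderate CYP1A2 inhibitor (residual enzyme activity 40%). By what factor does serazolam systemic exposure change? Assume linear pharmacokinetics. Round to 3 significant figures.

The CYP2D6 pathway (34% of clearance) is reduced to 0.05× activity: 0.34 × 0.05 = 0.017.
The CYP1A2 pathway (29% of clearance) falls to 0.4× activity: 0.29 × 0.4 = 0.116.
The remaining 37% of clearance is unaffected.
CL_new/CL_old = 0.017 + 0.116 + 0.37 = 0.503.
Because systemic exposure varies inversely with clearance, the combined effect is 1 / 0.503 = 1.99.

1.99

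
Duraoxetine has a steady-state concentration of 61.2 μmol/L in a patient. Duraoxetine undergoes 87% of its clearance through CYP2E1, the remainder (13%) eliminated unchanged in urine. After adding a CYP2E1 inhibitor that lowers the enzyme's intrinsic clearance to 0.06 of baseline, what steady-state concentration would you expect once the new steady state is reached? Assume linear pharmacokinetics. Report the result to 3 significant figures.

The CYP2E1 pathway (87% of clearance) drops to 0.06× activity: 0.87 × 0.06 = 0.0522.
Non-CYP routes (13%) are unchanged.
New clearance relative to baseline: 0.0522 + 0.13 = 0.1822.
With dosing unchanged, steady-state concentration scales as 1/CL: 61.2 / 0.1822 = 336 μmol/L.

336 μmol/L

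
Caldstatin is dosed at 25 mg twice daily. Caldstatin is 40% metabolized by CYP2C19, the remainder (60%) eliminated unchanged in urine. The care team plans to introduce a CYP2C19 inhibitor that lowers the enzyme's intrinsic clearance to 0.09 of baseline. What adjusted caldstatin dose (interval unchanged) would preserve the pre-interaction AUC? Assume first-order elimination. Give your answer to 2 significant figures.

16 mg

CYP2C19: 0.4 × 0.09 = 0.036
Other: 0.6 (unchanged)
CL_new/CL_old = 0.036 + 0.6 = 0.636.
Exposure is unchanged when dose changes in proportion to clearance. New dose = 25 mg × 0.636 = 16 mg.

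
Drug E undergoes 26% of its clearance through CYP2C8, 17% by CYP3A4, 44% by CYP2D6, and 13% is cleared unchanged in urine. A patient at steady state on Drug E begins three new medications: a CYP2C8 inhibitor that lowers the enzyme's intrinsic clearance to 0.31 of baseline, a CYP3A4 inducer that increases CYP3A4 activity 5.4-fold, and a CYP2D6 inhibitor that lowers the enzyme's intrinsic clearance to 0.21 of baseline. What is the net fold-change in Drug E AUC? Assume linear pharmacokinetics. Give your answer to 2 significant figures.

0.82

The CYP2C8 pathway (26% of clearance) drops to 0.31× activity: 0.26 × 0.31 = 0.0806.
The CYP3A4 pathway (17% of clearance) rises to 5.4× activity: 0.17 × 5.4 = 0.918.
The CYP2D6 pathway (44% of clearance) falls to 0.21× activity: 0.44 × 0.21 = 0.0924.
The remaining 13% of clearance is unaffected.
Relative clearance = 0.0806 + 0.918 + 0.0924 + 0.13 = 1.221.
Net AUC ratio = 1 / 1.221 = 0.82.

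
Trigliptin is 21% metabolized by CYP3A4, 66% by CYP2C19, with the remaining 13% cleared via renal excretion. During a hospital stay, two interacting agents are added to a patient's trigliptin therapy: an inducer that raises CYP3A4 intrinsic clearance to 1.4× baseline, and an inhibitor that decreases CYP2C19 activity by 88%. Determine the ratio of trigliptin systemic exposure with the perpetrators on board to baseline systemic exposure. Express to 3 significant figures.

CYP3A4: 0.21 × 1.4 = 0.294
CYP2C19: 0.66 × 0.12 = 0.0792
Other: 0.13 (unchanged)
CL_new/CL_old = 0.294 + 0.0792 + 0.13 = 0.5032.
Systemic exposure ∝ 1/CL: fold-change = 1 / 0.5032 = 1.99.

1.99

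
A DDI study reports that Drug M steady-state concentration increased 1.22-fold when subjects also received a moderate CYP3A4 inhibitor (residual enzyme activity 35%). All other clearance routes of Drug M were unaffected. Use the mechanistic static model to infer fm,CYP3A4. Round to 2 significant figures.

CL'/CL = 1 / 1.22 = 0.8197
0.35·fm + (1 − fm) = 0.8197
fm = (0.8197 − 1) / (0.35 − 1) = 0.28

0.28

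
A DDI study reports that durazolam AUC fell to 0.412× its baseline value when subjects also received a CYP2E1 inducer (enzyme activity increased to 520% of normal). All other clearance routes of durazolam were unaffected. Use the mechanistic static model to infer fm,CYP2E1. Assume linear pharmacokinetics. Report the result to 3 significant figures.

0.340

CL'/CL = 1 / 0.412 = 2.427
5.2·fm + (1 − fm) = 2.427
fm = (2.427 − 1) / (5.2 − 1) = 0.340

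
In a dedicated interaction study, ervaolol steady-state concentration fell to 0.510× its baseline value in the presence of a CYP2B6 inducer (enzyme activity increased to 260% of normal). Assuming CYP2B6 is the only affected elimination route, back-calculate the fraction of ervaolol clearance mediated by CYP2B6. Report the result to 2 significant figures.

0.60

Let fm be the CYP2B6 fraction. New clearance relative to baseline = fm × 2.6 + (1 − fm).
Steady-state concentration ratio = 1 / (new CL fraction), so new CL fraction = 1 / 0.510 = 1.961.
fm × 2.6 + 1 − fm = 1.961  ⇒  fm × (2.6 − 1) = 0.9608  ⇒  fm = 0.60.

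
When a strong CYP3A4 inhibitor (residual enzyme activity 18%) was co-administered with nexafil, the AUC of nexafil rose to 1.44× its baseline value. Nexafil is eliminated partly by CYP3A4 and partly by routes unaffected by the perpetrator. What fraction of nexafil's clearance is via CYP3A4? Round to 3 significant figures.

0.373

Call the CYP3A4 fraction fm. After the interaction, CL_new/CL_old = fm × 0.18 + (1 − fm).
AUC ratio = 1 / (new CL fraction), so new CL fraction = 1 / 1.44 = 0.6944.
fm × 0.18 + 1 − fm = 0.6944  ⇒  fm × (0.18 − 1) = −0.3056  ⇒  fm = 0.373.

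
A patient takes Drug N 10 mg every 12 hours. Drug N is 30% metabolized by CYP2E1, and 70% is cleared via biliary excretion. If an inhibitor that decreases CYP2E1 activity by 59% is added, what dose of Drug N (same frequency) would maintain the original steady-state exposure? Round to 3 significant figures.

CYP2E1: 0.3 × 0.41 = 0.123
Other: 0.7 (unchanged)
Relative clearance = 0.123 + 0.7 = 0.823.
Exposure is unchanged when dose changes in proportion to clearance. New dose = 10 mg × 0.823 = 8.23 mg.

8.23 mg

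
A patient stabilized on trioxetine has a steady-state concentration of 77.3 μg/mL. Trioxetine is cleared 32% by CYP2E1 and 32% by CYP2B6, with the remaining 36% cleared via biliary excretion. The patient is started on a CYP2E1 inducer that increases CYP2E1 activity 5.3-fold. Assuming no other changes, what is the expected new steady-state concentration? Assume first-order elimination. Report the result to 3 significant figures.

The CYP2E1 pathway (32% of clearance) increases to 5.3× activity: 0.32 × 5.3 = 1.696.
CYP2B6 (32%) and the residual 36% are unaffected.
Relative clearance = 1.696 + 0.32 + 0.36 = 2.376.
New steady-state concentration = baseline ÷ relative clearance = 77.3 / 2.376 = 32.5 μg/mL.

32.5 μg/mL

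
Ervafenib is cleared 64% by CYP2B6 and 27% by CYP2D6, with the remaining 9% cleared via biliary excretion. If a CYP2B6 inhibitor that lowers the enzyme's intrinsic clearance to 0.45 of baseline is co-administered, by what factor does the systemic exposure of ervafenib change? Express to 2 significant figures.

1.5

The CYP2B6 pathway (64% of clearance) falls to 0.45× activity: 0.64 × 0.45 = 0.288.
CYP2D6 (27%) and the residual 9% are unaffected.
New clearance relative to baseline: 0.288 + 0.27 + 0.09 = 0.648.
Since systemic exposure ∝ 1/CL, the ratio is 1 / 0.648 = 1.5.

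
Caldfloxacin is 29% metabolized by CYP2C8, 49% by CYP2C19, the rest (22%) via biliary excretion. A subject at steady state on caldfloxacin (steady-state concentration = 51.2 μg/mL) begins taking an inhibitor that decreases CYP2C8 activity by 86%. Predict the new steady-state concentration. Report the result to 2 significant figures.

68 μg/mL

The CYP2C8 pathway (29% of clearance) is reduced to 0.14× activity: 0.29 × 0.14 = 0.0406.
CYP2C19 (49%) and the residual 22% are unaffected.
Relative clearance = 0.0406 + 0.49 + 0.22 = 0.7506.
Steady-state concentration ∝ 1/CL, so new value = 51.2 / 0.7506 = 68 μg/mL.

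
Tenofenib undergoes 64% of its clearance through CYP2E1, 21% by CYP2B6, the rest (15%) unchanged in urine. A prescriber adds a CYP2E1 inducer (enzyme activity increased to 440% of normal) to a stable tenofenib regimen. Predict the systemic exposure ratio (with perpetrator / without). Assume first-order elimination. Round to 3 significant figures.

The CYP2E1 pathway (64% of clearance) rises to 4.4× activity: 0.64 × 4.4 = 2.816.
CYP2B6 (21%) and the residual 15% are unaffected.
CL_new/CL_old = 2.816 + 0.21 + 0.15 = 3.176.
Since systemic exposure ∝ 1/CL, the ratio is 1 / 3.176 = 0.315.

0.315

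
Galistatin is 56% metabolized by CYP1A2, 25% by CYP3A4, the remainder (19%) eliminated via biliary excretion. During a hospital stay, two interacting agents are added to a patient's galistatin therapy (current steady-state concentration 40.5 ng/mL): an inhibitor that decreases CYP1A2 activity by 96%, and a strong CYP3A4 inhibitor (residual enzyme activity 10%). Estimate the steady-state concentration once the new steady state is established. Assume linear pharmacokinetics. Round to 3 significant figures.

171 ng/mL

The CYP1A2 pathway (56% of clearance) falls to 0.04× activity: 0.56 × 0.04 = 0.0224.
The CYP3A4 pathway (25% of clearance) falls to 0.1× activity: 0.25 × 0.1 = 0.025.
The remaining 19% of clearance is unaffected.
CL_new/CL_old = 0.0224 + 0.025 + 0.19 = 0.2374.
New steady-state concentration = 40.5 / 0.2374 = 171 ng/mL (concentration scales inversely with clearance).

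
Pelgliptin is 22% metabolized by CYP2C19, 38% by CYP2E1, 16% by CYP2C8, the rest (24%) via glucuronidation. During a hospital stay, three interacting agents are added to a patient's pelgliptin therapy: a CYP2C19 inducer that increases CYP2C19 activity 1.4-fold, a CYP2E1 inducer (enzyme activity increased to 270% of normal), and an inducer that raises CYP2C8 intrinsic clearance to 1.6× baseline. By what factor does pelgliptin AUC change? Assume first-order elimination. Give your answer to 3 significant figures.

0.546

CYP2C19: 0.22 × 1.4 = 0.308
CYP2E1: 0.38 × 2.7 = 1.026
CYP2C8: 0.16 × 1.6 = 0.256
Other: 0.24 (unchanged)
Relative clearance = 0.308 + 1.026 + 0.256 + 0.24 = 1.83.
AUC ∝ 1/CL: fold-change = 1 / 1.83 = 0.546.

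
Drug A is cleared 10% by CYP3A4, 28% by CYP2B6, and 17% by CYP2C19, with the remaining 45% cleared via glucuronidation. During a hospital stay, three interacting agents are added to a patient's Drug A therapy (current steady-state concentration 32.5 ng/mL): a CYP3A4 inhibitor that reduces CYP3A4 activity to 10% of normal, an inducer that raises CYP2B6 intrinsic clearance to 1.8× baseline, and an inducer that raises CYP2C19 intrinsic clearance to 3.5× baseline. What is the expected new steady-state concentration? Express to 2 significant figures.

21 ng/mL

CYP3A4: 0.1 × 0.1 = 0.01
CYP2B6: 0.28 × 1.8 = 0.504
CYP2C19: 0.17 × 3.5 = 0.595
Other: 0.45 (unchanged)
CL_new/CL_old = 0.01 + 0.504 + 0.595 + 0.45 = 1.559.
Steady-state concentration ∝ 1/CL: new value = 32.5 / 1.559 = 21 ng/mL.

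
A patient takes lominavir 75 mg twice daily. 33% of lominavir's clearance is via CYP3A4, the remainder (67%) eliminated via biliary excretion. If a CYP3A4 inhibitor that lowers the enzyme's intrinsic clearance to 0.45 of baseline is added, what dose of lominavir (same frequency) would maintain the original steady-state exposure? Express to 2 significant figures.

61 mg

The CYP3A4 pathway (33% of clearance) drops to 0.45× activity: 0.33 × 0.45 = 0.1485.
The remaining 67% of clearance is unaffected.
Relative clearance = 0.1485 + 0.67 = 0.8185.
Css,avg = (dose rate)/CL, so holding Css fixed requires dose ∝ CL: 75 × 0.8185 = 61 mg.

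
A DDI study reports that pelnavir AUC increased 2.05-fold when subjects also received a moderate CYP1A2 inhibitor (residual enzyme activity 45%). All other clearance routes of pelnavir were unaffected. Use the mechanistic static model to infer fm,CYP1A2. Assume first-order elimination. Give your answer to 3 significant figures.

Let x = fm,CYP1A2. Because AUC ∝ 1/CL, relative clearance fell to 1/2.05 = 0.4878.
Only the CYP1A2 route changed, so 0.4878 = x·0.45 + (1 − x), giving x = 0.931.

0.931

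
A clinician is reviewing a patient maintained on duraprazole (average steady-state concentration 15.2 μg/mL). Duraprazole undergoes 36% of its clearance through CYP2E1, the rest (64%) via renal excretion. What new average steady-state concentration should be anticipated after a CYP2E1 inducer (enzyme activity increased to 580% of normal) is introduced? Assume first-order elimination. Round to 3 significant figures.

CYP2E1: 0.36 × 5.8 = 2.088
Other: 0.64 (unchanged)
New clearance relative to baseline: 2.088 + 0.64 = 2.728.
With dosing unchanged, average steady-state concentration scales as 1/CL: 15.2 / 2.728 = 5.57 μg/mL.

5.57 μg/mL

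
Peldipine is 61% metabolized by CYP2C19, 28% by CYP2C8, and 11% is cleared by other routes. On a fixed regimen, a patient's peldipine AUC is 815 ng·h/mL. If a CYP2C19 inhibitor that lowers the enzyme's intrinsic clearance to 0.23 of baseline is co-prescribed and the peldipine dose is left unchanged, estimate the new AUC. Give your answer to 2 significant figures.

CYP2C19: 0.61 × 0.23 = 0.1403
CYP2C8: 0.28 (unchanged)
Other: 0.11 (unchanged)
Relative clearance = 0.1403 + 0.28 + 0.11 = 0.5303.
AUC ∝ 1/CL, so new value = 815 / 0.5303 = 1.5 × 10³ ng·h/mL.

1.5 × 10³ ng·h/mL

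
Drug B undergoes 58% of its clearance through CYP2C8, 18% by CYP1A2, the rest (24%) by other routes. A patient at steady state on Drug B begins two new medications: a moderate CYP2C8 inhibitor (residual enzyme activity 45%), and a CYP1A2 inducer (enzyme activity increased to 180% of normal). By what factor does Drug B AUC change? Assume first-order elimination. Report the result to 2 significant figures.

CYP2C8: 0.58 × 0.45 = 0.261
CYP1A2: 0.18 × 1.8 = 0.324
Other: 0.24 (unchanged)
Relative clearance = 0.261 + 0.324 + 0.24 = 0.825.
Net AUC ratio = 1 / 0.825 = 1.2.

1.2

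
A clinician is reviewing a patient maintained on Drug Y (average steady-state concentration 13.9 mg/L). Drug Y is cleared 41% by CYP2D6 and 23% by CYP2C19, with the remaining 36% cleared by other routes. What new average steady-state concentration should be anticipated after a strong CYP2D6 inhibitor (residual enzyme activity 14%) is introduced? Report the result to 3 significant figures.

The CYP2D6 pathway (41% of clearance) falls to 0.14× activity: 0.41 × 0.14 = 0.0574.
CYP2C19 (23%) and the residual 36% are unaffected.
New clearance relative to baseline: 0.0574 + 0.23 + 0.36 = 0.6474.
Average steady-state concentration ∝ 1/CL, so new value = 13.9 / 0.6474 = 21.5 mg/L.

21.5 mg/L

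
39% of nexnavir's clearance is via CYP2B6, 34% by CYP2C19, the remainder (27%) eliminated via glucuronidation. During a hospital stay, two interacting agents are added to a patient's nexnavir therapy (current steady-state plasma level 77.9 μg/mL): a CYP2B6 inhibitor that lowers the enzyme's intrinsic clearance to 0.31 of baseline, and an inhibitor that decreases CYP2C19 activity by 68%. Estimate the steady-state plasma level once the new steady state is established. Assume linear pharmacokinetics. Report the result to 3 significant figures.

156 μg/mL

CYP2B6: 0.39 × 0.31 = 0.1209
CYP2C19: 0.34 × 0.32 = 0.1088
Other: 0.27 (unchanged)
New clearance relative to baseline: 0.1209 + 0.1088 + 0.27 = 0.4997.
Steady-state plasma level ∝ 1/CL: new value = 77.9 / 0.4997 = 156 μg/mL.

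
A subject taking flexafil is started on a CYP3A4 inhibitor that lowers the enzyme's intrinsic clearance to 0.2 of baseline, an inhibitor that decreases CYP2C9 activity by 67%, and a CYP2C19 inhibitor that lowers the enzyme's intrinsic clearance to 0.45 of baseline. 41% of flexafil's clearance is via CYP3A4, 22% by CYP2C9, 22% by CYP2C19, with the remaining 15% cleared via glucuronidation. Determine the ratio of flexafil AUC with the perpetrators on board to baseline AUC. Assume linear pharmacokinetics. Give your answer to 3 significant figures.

2.48

CYP3A4: 0.41 × 0.2 = 0.082
CYP2C9: 0.22 × 0.33 = 0.0726
CYP2C19: 0.22 × 0.45 = 0.099
Other: 0.15 (unchanged)
Relative clearance = 0.082 + 0.0726 + 0.099 + 0.15 = 0.4036.
Net AUC ratio = 1 / 0.4036 = 2.48.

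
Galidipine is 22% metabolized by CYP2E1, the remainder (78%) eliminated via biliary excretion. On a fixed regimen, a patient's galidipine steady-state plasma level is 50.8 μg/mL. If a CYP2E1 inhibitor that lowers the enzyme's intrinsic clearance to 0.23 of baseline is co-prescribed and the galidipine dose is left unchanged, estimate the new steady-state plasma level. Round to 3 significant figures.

61.2 μg/mL

The CYP2E1 pathway (22% of clearance) is reduced to 0.23× activity: 0.22 × 0.23 = 0.0506.
The remaining 78% of clearance is unaffected.
Relative clearance = 0.0506 + 0.78 = 0.8306.
Steady-state plasma level ∝ 1/CL, so new value = 50.8 / 0.8306 = 61.2 μg/mL.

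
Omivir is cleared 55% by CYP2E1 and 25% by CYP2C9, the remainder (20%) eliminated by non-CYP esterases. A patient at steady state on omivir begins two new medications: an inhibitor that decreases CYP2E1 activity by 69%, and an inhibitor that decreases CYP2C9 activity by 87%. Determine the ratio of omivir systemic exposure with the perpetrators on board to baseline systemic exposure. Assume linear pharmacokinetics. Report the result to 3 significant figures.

2.48

The CYP2E1 pathway (55% of clearance) drops to 0.31× activity: 0.55 × 0.31 = 0.1705.
The CYP2C9 pathway (25% of clearance) drops to 0.13× activity: 0.25 × 0.13 = 0.0325.
The remaining 20% of clearance is unaffected.
CL_new/CL_old = 0.1705 + 0.0325 + 0.2 = 0.403.
Systemic exposure ∝ 1/CL: fold-change = 1 / 0.403 = 2.48.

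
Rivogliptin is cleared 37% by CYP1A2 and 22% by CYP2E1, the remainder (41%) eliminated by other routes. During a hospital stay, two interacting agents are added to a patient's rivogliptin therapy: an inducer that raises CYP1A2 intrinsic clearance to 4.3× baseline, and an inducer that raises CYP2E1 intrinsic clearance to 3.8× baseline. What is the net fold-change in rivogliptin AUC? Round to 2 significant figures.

0.35

The CYP1A2 pathway (37% of clearance) rises to 4.3× activity: 0.37 × 4.3 = 1.591.
The CYP2E1 pathway (22% of clearance) is boosted to 3.8× activity: 0.22 × 3.8 = 0.836.
Non-CYP routes (41%) are unchanged.
CL_new/CL_old = 1.591 + 0.836 + 0.41 = 2.837.
Because AUC varies inversely with clearance, the combined effect is 1 / 2.837 = 0.35.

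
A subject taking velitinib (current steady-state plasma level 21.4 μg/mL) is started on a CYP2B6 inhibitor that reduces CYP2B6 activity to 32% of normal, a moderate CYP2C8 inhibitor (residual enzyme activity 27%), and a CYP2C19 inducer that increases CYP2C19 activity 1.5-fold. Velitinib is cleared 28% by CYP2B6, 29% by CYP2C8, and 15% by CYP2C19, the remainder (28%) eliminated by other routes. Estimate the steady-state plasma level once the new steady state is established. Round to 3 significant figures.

CYP2B6: 0.28 × 0.32 = 0.0896
CYP2C8: 0.29 × 0.27 = 0.0783
CYP2C19: 0.15 × 1.5 = 0.225
Other: 0.28 (unchanged)
CL_new/CL_old = 0.0896 + 0.0783 + 0.225 + 0.28 = 0.6729.
Steady-state plasma level ∝ 1/CL: new value = 21.4 / 0.6729 = 31.8 μg/mL.

31.8 μg/mL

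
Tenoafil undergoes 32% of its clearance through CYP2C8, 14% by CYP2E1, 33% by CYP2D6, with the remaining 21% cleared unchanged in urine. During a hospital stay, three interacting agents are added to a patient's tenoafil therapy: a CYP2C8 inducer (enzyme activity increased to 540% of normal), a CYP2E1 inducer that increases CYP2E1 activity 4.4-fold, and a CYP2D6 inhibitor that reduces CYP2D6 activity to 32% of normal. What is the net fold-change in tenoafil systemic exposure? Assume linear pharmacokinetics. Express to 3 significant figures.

The CYP2C8 pathway (32% of clearance) is boosted to 5.4× activity: 0.32 × 5.4 = 1.728.
The CYP2E1 pathway (14% of clearance) increases to 4.4× activity: 0.14 × 4.4 = 0.616.
The CYP2D6 pathway (33% of clearance) is reduced to 0.32× activity: 0.33 × 0.32 = 0.1056.
The remaining 21% of clearance is unaffected.
New clearance relative to baseline: 1.728 + 0.616 + 0.1056 + 0.21 = 2.6596.
Net systemic exposure ratio = 1 / 2.6596 = 0.376.

0.376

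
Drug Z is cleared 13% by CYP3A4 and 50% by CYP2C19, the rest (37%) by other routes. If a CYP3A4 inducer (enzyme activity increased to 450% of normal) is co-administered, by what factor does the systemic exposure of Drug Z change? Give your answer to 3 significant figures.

The CYP3A4 pathway (13% of clearance) is boosted to 4.5× activity: 0.13 × 4.5 = 0.585.
CYP2C19 (50%) and the residual 37% are unaffected.
Relative clearance = 0.585 + 0.5 + 0.37 = 1.455.
Systemic exposure is inversely proportional to clearance, so the fold-change is 1 / 1.455 = 0.687.

0.687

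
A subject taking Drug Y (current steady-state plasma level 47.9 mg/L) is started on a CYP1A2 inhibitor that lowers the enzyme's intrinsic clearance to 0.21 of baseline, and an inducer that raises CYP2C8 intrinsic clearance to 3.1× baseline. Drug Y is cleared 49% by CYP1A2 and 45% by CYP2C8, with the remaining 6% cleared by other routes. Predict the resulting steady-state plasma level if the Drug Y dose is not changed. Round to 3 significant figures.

30.7 mg/L

The CYP1A2 pathway (49% of clearance) drops to 0.21× activity: 0.49 × 0.21 = 0.1029.
The CYP2C8 pathway (45% of clearance) rises to 3.1× activity: 0.45 × 3.1 = 1.395.
Non-CYP routes (6%) are unchanged.
Relative clearance = 0.1029 + 1.395 + 0.06 = 1.5579.
New steady-state plasma level = 47.9 / 1.5579 = 30.7 mg/L (concentration scales inversely with clearance).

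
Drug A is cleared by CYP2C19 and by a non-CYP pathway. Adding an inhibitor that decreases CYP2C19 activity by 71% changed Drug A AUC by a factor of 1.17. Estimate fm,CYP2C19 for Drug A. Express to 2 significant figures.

0.20

CL'/CL = 1 / 1.17 = 0.8547
0.29·fm + (1 − fm) = 0.8547
fm = (0.8547 − 1) / (0.29 − 1) = 0.20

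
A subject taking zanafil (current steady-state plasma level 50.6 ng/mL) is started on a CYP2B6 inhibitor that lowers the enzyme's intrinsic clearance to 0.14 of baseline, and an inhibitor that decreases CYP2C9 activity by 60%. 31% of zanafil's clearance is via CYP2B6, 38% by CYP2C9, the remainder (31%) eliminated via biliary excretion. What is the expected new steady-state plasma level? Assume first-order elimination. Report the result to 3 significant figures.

100 ng/mL

The CYP2B6 pathway (31% of clearance) is reduced to 0.14× activity: 0.31 × 0.14 = 0.0434.
The CYP2C9 pathway (38% of clearance) falls to 0.4× activity: 0.38 × 0.4 = 0.152.
Non-CYP routes (31%) are unchanged.
New clearance relative to baseline: 0.0434 + 0.152 + 0.31 = 0.5054.
New steady-state plasma level = 50.6 / 0.5054 = 100 ng/mL (concentration scales inversely with clearance).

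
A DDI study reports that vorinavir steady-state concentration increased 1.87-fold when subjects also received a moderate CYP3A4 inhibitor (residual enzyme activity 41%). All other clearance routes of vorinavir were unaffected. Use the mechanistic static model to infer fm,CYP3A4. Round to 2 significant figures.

0.79

CL'/CL = 1 / 1.87 = 0.5348
0.41·fm + (1 − fm) = 0.5348
fm = (0.5348 − 1) / (0.41 − 1) = 0.79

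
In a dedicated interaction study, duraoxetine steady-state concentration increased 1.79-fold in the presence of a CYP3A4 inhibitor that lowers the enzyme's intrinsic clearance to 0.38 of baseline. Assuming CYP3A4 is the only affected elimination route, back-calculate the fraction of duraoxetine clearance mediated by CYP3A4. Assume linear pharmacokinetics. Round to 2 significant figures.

0.71

Call the CYP3A4 fraction fm. After the interaction, CL_new/CL_old = fm × 0.38 + (1 − fm).
Steady-state concentration ratio = 1 / (new CL fraction), so new CL fraction = 1 / 1.79 = 0.5587.
fm × 0.38 + 1 − fm = 0.5587  ⇒  fm × (0.38 − 1) = −0.4413  ⇒  fm = 0.71.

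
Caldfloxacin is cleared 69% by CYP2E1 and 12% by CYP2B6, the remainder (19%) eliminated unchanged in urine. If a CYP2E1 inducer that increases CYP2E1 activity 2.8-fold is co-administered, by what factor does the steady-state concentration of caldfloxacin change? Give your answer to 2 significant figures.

CYP2E1: 0.69 × 2.8 = 1.932
CYP2B6: 0.12 (unchanged)
Other: 0.19 (unchanged)
CL_new/CL_old = 1.932 + 0.12 + 0.19 = 2.242.
Steady-state concentration ratio = CL_old/CL_new = 1 / 2.242 = 0.45.

0.45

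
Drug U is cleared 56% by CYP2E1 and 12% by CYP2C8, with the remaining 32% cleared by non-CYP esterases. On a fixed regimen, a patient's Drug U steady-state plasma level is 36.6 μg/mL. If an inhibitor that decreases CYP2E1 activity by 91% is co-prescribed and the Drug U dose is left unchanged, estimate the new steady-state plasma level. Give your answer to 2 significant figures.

75 μg/mL

The CYP2E1 pathway (56% of clearance) is reduced to 0.09× activity: 0.56 × 0.09 = 0.0504.
CYP2C8 (12%) and the residual 32% are unaffected.
New clearance relative to baseline: 0.0504 + 0.12 + 0.32 = 0.4904.
New steady-state plasma level = baseline ÷ relative clearance = 36.6 / 0.4904 = 75 μg/mL.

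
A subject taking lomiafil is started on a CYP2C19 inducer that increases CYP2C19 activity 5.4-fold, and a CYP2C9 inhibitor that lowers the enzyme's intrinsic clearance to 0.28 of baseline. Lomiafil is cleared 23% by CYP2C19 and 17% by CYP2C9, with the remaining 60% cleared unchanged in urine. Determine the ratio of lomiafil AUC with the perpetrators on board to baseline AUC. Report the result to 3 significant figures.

The CYP2C19 pathway (23% of clearance) is boosted to 5.4× activity: 0.23 × 5.4 = 1.242.
The CYP2C9 pathway (17% of clearance) is reduced to 0.28× activity: 0.17 × 0.28 = 0.0476.
Non-CYP routes (60%) are unchanged.
New clearance relative to baseline: 1.242 + 0.0476 + 0.6 = 1.8896.
AUC ∝ 1/CL: fold-change = 1 / 1.8896 = 0.529.

0.529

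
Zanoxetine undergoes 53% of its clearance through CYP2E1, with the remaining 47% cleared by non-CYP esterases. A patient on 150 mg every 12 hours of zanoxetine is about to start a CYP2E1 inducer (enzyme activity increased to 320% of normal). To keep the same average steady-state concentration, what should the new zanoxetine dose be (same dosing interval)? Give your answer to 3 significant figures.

325 mg

The CYP2E1 pathway (53% of clearance) is boosted to 3.2× activity: 0.53 × 3.2 = 1.696.
The remaining 47% of clearance is unaffected.
Relative clearance = 1.696 + 0.47 = 2.166.
Css,avg = (dose rate)/CL, so holding Css fixed requires dose ∝ CL: 150 × 2.166 = 325 mg.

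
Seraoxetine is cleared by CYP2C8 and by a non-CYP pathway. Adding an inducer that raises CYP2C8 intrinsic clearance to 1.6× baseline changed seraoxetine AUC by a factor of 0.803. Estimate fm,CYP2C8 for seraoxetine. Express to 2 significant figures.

0.41

CL'/CL = 1 / 0.803 = 1.245
1.6·fm + (1 − fm) = 1.245
fm = (1.245 − 1) / (1.6 − 1) = 0.41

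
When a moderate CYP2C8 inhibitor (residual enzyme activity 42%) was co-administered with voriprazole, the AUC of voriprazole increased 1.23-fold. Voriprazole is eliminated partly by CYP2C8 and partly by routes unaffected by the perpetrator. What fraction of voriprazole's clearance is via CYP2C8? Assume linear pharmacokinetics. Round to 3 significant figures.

Let x = fm,CYP2C8. Because AUC ∝ 1/CL, relative clearance fell to 1/1.23 = 0.813.
Setting x·0.42 + (1 − x) = 0.813 and solving: x = (0.813 − 1)/(0.42 − 1) = 0.322.

0.322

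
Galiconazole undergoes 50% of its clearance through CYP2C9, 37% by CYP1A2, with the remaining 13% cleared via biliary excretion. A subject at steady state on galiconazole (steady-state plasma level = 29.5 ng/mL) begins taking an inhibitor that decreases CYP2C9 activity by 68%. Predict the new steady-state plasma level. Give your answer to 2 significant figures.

The CYP2C9 pathway (50% of clearance) is reduced to 0.32× activity: 0.5 × 0.32 = 0.16.
CYP1A2 (37%) and the residual 13% are unaffected.
New clearance relative to baseline: 0.16 + 0.37 + 0.13 = 0.66.
Steady-state plasma level ∝ 1/CL, so new value = 29.5 / 0.66 = 45 ng/mL.

45 ng/mL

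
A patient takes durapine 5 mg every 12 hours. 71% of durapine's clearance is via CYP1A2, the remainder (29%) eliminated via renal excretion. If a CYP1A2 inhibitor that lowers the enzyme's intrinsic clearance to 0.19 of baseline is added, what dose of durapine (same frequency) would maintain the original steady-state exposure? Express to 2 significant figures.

2.1 mg

The CYP1A2 pathway (71% of clearance) falls to 0.19× activity: 0.71 × 0.19 = 0.1349.
Non-CYP routes (29%) are unchanged.
New clearance relative to baseline: 0.1349 + 0.29 = 0.4249.
Exposure is unchanged when dose changes in proportion to clearance. New dose = 5 mg × 0.4249 = 2.1 mg.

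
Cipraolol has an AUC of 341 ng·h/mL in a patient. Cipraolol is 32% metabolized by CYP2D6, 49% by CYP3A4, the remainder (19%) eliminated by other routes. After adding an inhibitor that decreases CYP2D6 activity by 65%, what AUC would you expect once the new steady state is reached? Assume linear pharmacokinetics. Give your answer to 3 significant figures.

The CYP2D6 pathway (32% of clearance) drops to 0.35× activity: 0.32 × 0.35 = 0.112.
CYP3A4 (49%) and the residual 19% are unaffected.
CL_new/CL_old = 0.112 + 0.49 + 0.19 = 0.792.
With dosing unchanged, AUC scales as 1/CL: 341 / 0.792 = 431 ng·h/mL.

431 ng·h/mL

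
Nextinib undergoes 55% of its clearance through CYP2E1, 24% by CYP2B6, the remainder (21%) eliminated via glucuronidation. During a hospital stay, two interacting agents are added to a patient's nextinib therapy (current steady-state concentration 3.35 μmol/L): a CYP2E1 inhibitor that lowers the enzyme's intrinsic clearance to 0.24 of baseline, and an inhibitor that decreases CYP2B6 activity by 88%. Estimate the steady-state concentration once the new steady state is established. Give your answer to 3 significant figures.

The CYP2E1 pathway (55% of clearance) drops to 0.24× activity: 0.55 × 0.24 = 0.132.
The CYP2B6 pathway (24% of clearance) falls to 0.12× activity: 0.24 × 0.12 = 0.0288.
The remaining 21% of clearance is unaffected.
Relative clearance = 0.132 + 0.0288 + 0.21 = 0.3708.
Steady-state concentration ∝ 1/CL: new value = 3.35 / 0.3708 = 9.03 μmol/L.

9.03 μmol/L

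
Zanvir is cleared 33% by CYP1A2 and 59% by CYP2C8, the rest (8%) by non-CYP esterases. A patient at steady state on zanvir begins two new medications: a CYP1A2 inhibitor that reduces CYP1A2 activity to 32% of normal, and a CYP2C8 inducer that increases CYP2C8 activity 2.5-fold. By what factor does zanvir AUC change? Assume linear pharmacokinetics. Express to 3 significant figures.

The CYP1A2 pathway (33% of clearance) drops to 0.32× activity: 0.33 × 0.32 = 0.1056.
The CYP2C8 pathway (59% of clearance) rises to 2.5× activity: 0.59 × 2.5 = 1.475.
Non-CYP routes (8%) are unchanged.
CL_new/CL_old = 0.1056 + 1.475 + 0.08 = 1.6606.
Net AUC ratio = 1 / 1.6606 = 0.602.

0.602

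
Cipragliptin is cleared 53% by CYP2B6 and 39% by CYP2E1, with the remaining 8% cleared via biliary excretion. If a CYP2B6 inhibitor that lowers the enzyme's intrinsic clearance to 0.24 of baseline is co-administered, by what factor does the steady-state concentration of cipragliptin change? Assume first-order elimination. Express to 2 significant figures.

1.7

The CYP2B6 pathway (53% of clearance) falls to 0.24× activity: 0.53 × 0.24 = 0.1272.
CYP2E1 (39%) and the residual 8% are unaffected.
New clearance relative to baseline: 0.1272 + 0.39 + 0.08 = 0.5972.
Steady-state concentration is inversely proportional to clearance, so the fold-change is 1 / 0.5972 = 1.7.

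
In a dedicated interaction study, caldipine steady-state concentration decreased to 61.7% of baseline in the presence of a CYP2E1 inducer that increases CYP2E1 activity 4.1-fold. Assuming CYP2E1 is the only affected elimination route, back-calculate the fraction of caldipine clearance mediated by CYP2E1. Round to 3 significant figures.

0.200

Write x for the fraction cleared via CYP2E1. The observed steady-state concentration change means clearance rose to 1/0.617 = 1.621 of baseline.
Setting x·4.1 + (1 − x) = 1.621 and solving: x = (1.621 − 1)/(4.1 − 1) = 0.200.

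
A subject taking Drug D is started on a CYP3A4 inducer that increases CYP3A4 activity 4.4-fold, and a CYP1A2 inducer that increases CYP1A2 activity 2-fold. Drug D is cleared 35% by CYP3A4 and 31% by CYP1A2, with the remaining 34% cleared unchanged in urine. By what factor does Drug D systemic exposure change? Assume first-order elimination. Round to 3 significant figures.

0.400

The CYP3A4 pathway (35% of clearance) is boosted to 4.4× activity: 0.35 × 4.4 = 1.54.
The CYP1A2 pathway (31% of clearance) rises to 2× activity: 0.31 × 2 = 0.62.
Non-CYP routes (34%) are unchanged.
New clearance relative to baseline: 1.54 + 0.62 + 0.34 = 2.5.
Systemic exposure ∝ 1/CL: fold-change = 1 / 2.5 = 0.400.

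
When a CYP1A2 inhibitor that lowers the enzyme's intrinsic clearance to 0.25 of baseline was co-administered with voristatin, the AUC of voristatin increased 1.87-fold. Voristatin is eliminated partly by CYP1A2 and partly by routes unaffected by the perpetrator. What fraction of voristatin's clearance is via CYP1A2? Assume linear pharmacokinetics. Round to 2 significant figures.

Write x for the fraction cleared via CYP1A2. The observed AUC change means clearance fell to 1/1.87 = 0.5348 of baseline.
Only the CYP1A2 route changed, so 0.5348 = x·0.25 + (1 − x), giving x = 0.62.

0.62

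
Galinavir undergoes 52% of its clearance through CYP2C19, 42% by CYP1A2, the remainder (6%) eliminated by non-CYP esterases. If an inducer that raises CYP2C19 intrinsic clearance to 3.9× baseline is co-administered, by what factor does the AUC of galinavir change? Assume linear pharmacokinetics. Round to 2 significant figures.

The CYP2C19 pathway (52% of clearance) is boosted to 3.9× activity: 0.52 × 3.9 = 2.028.
CYP1A2 (42%) and the residual 6% are unaffected.
CL_new/CL_old = 2.028 + 0.42 + 0.06 = 2.508.
Since AUC ∝ 1/CL, the ratio is 1 / 2.508 = 0.40.

0.40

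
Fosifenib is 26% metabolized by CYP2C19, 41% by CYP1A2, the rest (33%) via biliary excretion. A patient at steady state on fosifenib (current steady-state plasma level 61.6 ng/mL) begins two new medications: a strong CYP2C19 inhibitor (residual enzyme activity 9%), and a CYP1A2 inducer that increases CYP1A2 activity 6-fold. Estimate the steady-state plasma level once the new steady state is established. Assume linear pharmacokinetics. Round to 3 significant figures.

The CYP2C19 pathway (26% of clearance) drops to 0.09× activity: 0.26 × 0.09 = 0.0234.
The CYP1A2 pathway (41% of clearance) is boosted to 6× activity: 0.41 × 6 = 2.46.
The remaining 33% of clearance is unaffected.
Relative clearance = 0.0234 + 2.46 + 0.33 = 2.8134.
New steady-state plasma level = 61.6 / 2.8134 = 21.9 ng/mL (concentration scales inversely with clearance).

21.9 ng/mL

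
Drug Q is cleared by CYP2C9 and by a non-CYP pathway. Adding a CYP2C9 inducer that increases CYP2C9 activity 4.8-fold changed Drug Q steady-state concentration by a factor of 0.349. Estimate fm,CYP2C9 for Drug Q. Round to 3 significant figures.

CL'/CL = 1 / 0.349 = 2.865
4.8·fm + (1 − fm) = 2.865
fm = (2.865 − 1) / (4.8 − 1) = 0.491

0.491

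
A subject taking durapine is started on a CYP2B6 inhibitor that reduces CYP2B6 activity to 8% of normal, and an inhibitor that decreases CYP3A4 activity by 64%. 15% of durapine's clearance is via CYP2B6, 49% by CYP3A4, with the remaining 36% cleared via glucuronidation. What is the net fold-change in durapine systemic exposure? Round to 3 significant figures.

CYP2B6: 0.15 × 0.08 = 0.012
CYP3A4: 0.49 × 0.36 = 0.1764
Other: 0.36 (unchanged)
CL_new/CL_old = 0.012 + 0.1764 + 0.36 = 0.5484.
Net systemic exposure ratio = 1 / 0.5484 = 1.82.

1.82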